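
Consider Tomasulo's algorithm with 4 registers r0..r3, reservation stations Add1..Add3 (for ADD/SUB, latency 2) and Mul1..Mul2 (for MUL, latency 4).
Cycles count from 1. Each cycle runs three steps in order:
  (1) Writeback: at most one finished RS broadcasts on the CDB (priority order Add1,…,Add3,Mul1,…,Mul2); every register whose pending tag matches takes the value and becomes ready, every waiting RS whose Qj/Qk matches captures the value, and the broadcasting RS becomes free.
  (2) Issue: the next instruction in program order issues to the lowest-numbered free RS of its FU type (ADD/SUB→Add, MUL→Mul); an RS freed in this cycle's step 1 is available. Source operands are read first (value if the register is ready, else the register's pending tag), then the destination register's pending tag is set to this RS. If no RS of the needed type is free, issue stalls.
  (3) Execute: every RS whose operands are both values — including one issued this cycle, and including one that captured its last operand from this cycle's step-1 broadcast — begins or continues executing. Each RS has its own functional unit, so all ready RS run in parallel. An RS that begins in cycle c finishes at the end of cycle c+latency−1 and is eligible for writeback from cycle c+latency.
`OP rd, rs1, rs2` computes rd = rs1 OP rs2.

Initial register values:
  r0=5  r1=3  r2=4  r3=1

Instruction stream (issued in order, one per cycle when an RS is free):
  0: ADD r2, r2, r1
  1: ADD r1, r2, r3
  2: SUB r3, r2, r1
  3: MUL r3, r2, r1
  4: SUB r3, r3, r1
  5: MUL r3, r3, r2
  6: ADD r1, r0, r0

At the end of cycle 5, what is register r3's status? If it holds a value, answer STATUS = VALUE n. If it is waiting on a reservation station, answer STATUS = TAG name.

cycle 1: issue ADD r2<-Add1 // r0:5,r1:3,r2:Add1,r3:1
cycle 2: issue ADD r1<-Add2 // r0:5,r1:Add2,r2:Add1,r3:1
cycle 3: CDB Add1=7; issue SUB r3<-Add1 // r0:5,r1:Add2,r2:7,r3:Add1
cycle 4: issue MUL r3<-Mul1 // r0:5,r1:Add2,r2:7,r3:Mul1
cycle 5: CDB Add2=8; issue SUB r3<-Add2 // r0:5,r1:8,r2:7,r3:Add2

STATUS = TAG Add2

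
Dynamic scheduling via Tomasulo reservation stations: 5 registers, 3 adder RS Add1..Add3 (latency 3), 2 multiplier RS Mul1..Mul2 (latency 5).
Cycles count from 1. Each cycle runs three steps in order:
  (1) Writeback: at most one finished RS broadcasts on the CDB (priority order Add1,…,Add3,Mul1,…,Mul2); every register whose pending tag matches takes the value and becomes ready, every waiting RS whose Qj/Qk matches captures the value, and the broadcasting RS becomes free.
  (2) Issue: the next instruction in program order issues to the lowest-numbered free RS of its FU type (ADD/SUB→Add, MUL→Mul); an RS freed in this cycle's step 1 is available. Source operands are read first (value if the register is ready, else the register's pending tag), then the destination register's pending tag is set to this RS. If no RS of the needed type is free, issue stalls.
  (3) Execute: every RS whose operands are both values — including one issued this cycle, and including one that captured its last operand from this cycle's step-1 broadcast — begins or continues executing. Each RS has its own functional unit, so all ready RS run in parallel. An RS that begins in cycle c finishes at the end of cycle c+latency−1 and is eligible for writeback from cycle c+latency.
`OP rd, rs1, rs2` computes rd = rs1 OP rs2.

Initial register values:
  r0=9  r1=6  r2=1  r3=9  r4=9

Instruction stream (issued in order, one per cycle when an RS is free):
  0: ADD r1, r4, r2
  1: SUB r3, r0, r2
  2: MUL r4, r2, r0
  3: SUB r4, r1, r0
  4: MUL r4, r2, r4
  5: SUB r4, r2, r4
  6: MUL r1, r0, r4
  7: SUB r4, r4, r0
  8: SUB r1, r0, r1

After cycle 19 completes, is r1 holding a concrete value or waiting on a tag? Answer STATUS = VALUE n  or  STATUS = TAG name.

cycle 1: issue ADD r1<-Add1 // r0:9,r1:Add1,r2:1,r3:9,r4:9
cycle 2: issue SUB r3<-Add2 // r0:9,r1:Add1,r2:1,r3:Add2,r4:9
cycle 3: issue MUL r4<-Mul1 // r0:9,r1:Add1,r2:1,r3:Add2,r4:Mul1
cycle 4: CDB Add1=10; issue SUB r4<-Add1 // r0:9,r1:10,r2:1,r3:Add2,r4:Add1
cycle 5: CDB Add2=8; issue MUL r4<-Mul2 // r0:9,r1:10,r2:1,r3:8,r4:Mul2
cycle 6: issue SUB r4<-Add2 // r0:9,r1:10,r2:1,r3:8,r4:Add2
cycle 7: CDB Add1=1; stall // r0:9,r1:10,r2:1,r3:8,r4:Add2
cycle 8: CDB Mul1=9; issue MUL r1<-Mul1 // r0:9,r1:Mul1,r2:1,r3:8,r4:Add2
cycle 9: issue SUB r4<-Add1 // r0:9,r1:Mul1,r2:1,r3:8,r4:Add1
cycle 10: issue SUB r1<-Add3 // r0:9,r1:Add3,r2:1,r3:8,r4:Add1
cycle 11: - // r0:9,r1:Add3,r2:1,r3:8,r4:Add1
cycle 12: CDB Mul2=1 // r0:9,r1:Add3,r2:1,r3:8,r4:Add1
cycle 13: - // r0:9,r1:Add3,r2:1,r3:8,r4:Add1
cycle 14: - // r0:9,r1:Add3,r2:1,r3:8,r4:Add1
cycle 15: CDB Add2=0 // r0:9,r1:Add3,r2:1,r3:8,r4:Add1
cycle 16: - // r0:9,r1:Add3,r2:1,r3:8,r4:Add1
cycle 17: - // r0:9,r1:Add3,r2:1,r3:8,r4:Add1
cycle 18: CDB Add1=-9 // r0:9,r1:Add3,r2:1,r3:8,r4:-9
cycle 19: - // r0:9,r1:Add3,r2:1,r3:8,r4:-9

STATUS = TAG Add3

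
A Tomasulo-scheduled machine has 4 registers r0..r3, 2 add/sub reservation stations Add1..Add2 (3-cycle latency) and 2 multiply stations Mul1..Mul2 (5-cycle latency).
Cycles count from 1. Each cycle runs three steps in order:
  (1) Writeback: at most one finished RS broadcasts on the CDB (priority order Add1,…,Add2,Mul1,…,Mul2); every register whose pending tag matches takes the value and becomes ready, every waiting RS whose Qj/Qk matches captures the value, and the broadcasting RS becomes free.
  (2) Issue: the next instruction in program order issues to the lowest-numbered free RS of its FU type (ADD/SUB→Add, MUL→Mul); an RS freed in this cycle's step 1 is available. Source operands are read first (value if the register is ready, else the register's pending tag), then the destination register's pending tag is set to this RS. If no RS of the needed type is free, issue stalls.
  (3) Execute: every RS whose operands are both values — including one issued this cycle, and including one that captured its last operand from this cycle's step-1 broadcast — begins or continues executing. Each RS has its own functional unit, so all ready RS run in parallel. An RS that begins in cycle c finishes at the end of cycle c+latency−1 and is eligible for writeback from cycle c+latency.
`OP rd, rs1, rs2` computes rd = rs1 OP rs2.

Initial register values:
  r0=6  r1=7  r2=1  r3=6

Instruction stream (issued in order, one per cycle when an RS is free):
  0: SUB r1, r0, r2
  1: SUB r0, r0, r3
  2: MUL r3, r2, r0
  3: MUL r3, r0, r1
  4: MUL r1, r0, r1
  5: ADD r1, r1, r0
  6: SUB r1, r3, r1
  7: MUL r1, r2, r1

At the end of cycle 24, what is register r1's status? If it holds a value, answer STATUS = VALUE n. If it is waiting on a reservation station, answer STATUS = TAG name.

STATUS = TAG Mul2

c1: issue SUB r1<-Add1 | r0:6,r1:Add1,r2:1,r3:6
c2: issue SUB r0<-Add2 | r0:Add2,r1:Add1,r2:1,r3:6
c3: issue MUL r3<-Mul1 | r0:Add2,r1:Add1,r2:1,r3:Mul1
c4: CDB Add1=5; issue MUL r3<-Mul2 | r0:Add2,r1:5,r2:1,r3:Mul2
c5: CDB Add2=0; stall | r0:0,r1:5,r2:1,r3:Mul2
c6: stall | r0:0,r1:5,r2:1,r3:Mul2
c7: stall | r0:0,r1:5,r2:1,r3:Mul2
c8: stall | r0:0,r1:5,r2:1,r3:Mul2
c9: stall | r0:0,r1:5,r2:1,r3:Mul2
c10: CDB Mul1=0; issue MUL r1<-Mul1 | r0:0,r1:Mul1,r2:1,r3:Mul2
c11: CDB Mul2=0; issue ADD r1<-Add1 | r0:0,r1:Add1,r2:1,r3:0
c12: issue SUB r1<-Add2 | r0:0,r1:Add2,r2:1,r3:0
c13: issue MUL r1<-Mul2 | r0:0,r1:Mul2,r2:1,r3:0
c14: - | r0:0,r1:Mul2,r2:1,r3:0
c15: CDB Mul1=0 | r0:0,r1:Mul2,r2:1,r3:0
c16: - | r0:0,r1:Mul2,r2:1,r3:0
c17: - | r0:0,r1:Mul2,r2:1,r3:0
c18: CDB Add1=0 | r0:0,r1:Mul2,r2:1,r3:0
c19: - | r0:0,r1:Mul2,r2:1,r3:0
c20: - | r0:0,r1:Mul2,r2:1,r3:0
c21: CDB Add2=0 | r0:0,r1:Mul2,r2:1,r3:0
c22: - | r0:0,r1:Mul2,r2:1,r3:0
c23: - | r0:0,r1:Mul2,r2:1,r3:0
c24: - | r0:0,r1:Mul2,r2:1,r3:0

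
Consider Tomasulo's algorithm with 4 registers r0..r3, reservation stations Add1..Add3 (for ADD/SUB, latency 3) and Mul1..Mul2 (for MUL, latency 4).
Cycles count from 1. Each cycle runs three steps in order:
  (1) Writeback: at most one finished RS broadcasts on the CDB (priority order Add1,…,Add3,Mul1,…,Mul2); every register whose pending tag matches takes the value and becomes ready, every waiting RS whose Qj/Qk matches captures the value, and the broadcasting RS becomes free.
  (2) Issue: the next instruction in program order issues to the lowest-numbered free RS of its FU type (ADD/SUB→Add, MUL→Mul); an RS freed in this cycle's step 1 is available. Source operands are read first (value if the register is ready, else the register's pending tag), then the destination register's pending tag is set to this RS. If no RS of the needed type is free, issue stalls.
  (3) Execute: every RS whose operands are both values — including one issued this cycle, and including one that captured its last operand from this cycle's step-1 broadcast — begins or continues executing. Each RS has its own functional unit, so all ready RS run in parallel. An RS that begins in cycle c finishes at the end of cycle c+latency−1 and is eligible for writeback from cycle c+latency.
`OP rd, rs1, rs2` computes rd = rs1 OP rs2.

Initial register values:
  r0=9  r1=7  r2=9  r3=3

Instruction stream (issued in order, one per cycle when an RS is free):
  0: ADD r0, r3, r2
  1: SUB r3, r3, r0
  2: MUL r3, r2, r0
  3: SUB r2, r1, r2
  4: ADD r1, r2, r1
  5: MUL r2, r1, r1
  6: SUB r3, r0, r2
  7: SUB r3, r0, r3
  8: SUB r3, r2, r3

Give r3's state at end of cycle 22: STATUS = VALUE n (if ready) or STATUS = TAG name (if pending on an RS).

c1: issue ADD r0<-Add1 | r0:Add1,r1:7,r2:9,r3:3
c2: issue SUB r3<-Add2 | r0:Add1,r1:7,r2:9,r3:Add2
c3: issue MUL r3<-Mul1 | r0:Add1,r1:7,r2:9,r3:Mul1
c4: CDB Add1=12; issue SUB r2<-Add1 | r0:12,r1:7,r2:Add1,r3:Mul1
c5: issue ADD r1<-Add3 | r0:12,r1:Add3,r2:Add1,r3:Mul1
c6: issue MUL r2<-Mul2 | r0:12,r1:Add3,r2:Mul2,r3:Mul1
c7: CDB Add1=-2; issue SUB r3<-Add1 | r0:12,r1:Add3,r2:Mul2,r3:Add1
c8: CDB Add2=-9; issue SUB r3<-Add2 | r0:12,r1:Add3,r2:Mul2,r3:Add2
c9: CDB Mul1=108; stall | r0:12,r1:Add3,r2:Mul2,r3:Add2
c10: CDB Add3=5; issue SUB r3<-Add3 | r0:12,r1:5,r2:Mul2,r3:Add3
c11: - | r0:12,r1:5,r2:Mul2,r3:Add3
c12: - | r0:12,r1:5,r2:Mul2,r3:Add3
c13: - | r0:12,r1:5,r2:Mul2,r3:Add3
c14: CDB Mul2=25 | r0:12,r1:5,r2:25,r3:Add3
c15: - | r0:12,r1:5,r2:25,r3:Add3
c16: - | r0:12,r1:5,r2:25,r3:Add3
c17: CDB Add1=-13 | r0:12,r1:5,r2:25,r3:Add3
c18: - | r0:12,r1:5,r2:25,r3:Add3
c19: - | r0:12,r1:5,r2:25,r3:Add3
c20: CDB Add2=25 | r0:12,r1:5,r2:25,r3:Add3
c21: - | r0:12,r1:5,r2:25,r3:Add3
c22: - | r0:12,r1:5,r2:25,r3:Add3

STATUS = TAG Add3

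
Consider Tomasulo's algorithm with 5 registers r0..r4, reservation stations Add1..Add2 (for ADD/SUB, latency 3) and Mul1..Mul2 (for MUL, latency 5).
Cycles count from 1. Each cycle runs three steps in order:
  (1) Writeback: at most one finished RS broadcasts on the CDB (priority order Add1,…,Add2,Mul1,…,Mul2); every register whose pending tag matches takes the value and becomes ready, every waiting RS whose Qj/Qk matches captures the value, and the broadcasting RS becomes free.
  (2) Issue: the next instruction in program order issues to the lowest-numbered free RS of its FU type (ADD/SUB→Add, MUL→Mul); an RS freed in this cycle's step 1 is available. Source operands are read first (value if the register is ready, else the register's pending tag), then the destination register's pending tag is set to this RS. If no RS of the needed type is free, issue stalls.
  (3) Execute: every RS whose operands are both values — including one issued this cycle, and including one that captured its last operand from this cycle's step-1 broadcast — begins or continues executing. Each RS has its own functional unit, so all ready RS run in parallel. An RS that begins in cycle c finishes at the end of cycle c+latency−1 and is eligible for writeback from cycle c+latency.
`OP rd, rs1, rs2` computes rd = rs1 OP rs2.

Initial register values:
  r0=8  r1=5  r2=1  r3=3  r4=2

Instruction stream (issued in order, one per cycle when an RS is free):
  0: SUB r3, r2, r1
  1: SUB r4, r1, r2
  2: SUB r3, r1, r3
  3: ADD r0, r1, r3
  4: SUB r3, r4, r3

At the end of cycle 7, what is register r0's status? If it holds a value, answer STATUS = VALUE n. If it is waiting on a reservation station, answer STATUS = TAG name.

STATUS = TAG Add2

c1: issue SUB r3<-Add1 | r0:8,r1:5,r2:1,r3:Add1,r4:2
c2: issue SUB r4<-Add2 | r0:8,r1:5,r2:1,r3:Add1,r4:Add2
c3: stall | r0:8,r1:5,r2:1,r3:Add1,r4:Add2
c4: CDB Add1=-4; issue SUB r3<-Add1 | r0:8,r1:5,r2:1,r3:Add1,r4:Add2
c5: CDB Add2=4; issue ADD r0<-Add2 | r0:Add2,r1:5,r2:1,r3:Add1,r4:4
c6: stall | r0:Add2,r1:5,r2:1,r3:Add1,r4:4
c7: CDB Add1=9; issue SUB r3<-Add1 | r0:Add2,r1:5,r2:1,r3:Add1,r4:4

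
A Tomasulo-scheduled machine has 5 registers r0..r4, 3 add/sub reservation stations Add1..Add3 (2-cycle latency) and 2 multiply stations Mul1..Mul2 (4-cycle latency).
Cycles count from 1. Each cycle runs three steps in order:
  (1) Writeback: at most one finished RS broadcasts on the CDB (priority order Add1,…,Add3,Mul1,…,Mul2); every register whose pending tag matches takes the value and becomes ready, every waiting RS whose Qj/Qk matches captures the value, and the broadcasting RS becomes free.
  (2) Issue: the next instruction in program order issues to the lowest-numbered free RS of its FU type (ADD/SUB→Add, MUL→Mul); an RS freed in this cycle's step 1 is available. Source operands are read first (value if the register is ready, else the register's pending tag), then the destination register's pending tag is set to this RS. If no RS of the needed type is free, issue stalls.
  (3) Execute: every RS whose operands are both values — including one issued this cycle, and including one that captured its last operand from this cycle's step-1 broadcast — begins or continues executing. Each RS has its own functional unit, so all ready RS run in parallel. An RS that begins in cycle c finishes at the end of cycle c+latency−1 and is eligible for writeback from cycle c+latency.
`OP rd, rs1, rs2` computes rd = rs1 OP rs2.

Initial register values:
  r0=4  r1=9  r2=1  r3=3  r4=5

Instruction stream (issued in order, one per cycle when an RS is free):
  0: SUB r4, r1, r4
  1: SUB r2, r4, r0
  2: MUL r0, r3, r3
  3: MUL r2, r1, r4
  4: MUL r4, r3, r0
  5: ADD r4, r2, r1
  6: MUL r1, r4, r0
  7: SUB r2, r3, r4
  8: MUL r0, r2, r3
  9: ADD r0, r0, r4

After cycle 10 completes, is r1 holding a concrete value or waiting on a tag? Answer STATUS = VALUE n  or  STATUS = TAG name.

  c1: issue SUB r4<-Add1  regs: r0:4,r1:9,r2:1,r3:3,r4:Add1
  c2: issue SUB r2<-Add2  regs: r0:4,r1:9,r2:Add2,r3:3,r4:Add1
  c3: CDB Add1=4; issue MUL r0<-Mul1  regs: r0:Mul1,r1:9,r2:Add2,r3:3,r4:4
  c4: issue MUL r2<-Mul2  regs: r0:Mul1,r1:9,r2:Mul2,r3:3,r4:4
  c5: CDB Add2=0; stall  regs: r0:Mul1,r1:9,r2:Mul2,r3:3,r4:4
  c6: stall  regs: r0:Mul1,r1:9,r2:Mul2,r3:3,r4:4
  c7: CDB Mul1=9; issue MUL r4<-Mul1  regs: r0:9,r1:9,r2:Mul2,r3:3,r4:Mul1
  c8: CDB Mul2=36; issue ADD r4<-Add1  regs: r0:9,r1:9,r2:36,r3:3,r4:Add1
  c9: issue MUL r1<-Mul2  regs: r0:9,r1:Mul2,r2:36,r3:3,r4:Add1
  c10: CDB Add1=45; issue SUB r2<-Add1  regs: r0:9,r1:Mul2,r2:Add1,r3:3,r4:45

STATUS = TAG Mul2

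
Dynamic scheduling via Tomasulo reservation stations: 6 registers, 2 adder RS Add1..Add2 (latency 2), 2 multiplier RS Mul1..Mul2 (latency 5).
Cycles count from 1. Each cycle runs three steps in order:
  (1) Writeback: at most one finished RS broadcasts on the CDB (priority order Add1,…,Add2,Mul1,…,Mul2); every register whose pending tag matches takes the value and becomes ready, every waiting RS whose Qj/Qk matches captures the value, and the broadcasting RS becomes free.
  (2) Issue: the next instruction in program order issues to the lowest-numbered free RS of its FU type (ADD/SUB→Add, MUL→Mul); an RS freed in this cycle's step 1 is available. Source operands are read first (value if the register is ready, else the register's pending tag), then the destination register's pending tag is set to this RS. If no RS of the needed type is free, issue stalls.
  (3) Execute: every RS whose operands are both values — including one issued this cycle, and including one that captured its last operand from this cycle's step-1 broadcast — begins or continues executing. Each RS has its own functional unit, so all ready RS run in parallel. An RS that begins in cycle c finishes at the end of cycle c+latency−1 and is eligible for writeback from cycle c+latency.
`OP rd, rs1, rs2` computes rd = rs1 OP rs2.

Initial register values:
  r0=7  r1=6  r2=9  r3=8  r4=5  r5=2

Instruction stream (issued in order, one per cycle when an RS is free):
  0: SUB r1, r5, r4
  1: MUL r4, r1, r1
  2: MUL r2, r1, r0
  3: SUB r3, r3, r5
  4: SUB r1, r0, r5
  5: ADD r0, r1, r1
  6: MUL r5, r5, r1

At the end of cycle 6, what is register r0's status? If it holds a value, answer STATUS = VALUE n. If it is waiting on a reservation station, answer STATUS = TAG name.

  c1: issue SUB r1<-Add1  regs: r0:7,r1:Add1,r2:9,r3:8,r4:5,r5:2
  c2: issue MUL r4<-Mul1  regs: r0:7,r1:Add1,r2:9,r3:8,r4:Mul1,r5:2
  c3: CDB Add1=-3; issue MUL r2<-Mul2  regs: r0:7,r1:-3,r2:Mul2,r3:8,r4:Mul1,r5:2
  c4: issue SUB r3<-Add1  regs: r0:7,r1:-3,r2:Mul2,r3:Add1,r4:Mul1,r5:2
  c5: issue SUB r1<-Add2  regs: r0:7,r1:Add2,r2:Mul2,r3:Add1,r4:Mul1,r5:2
  c6: CDB Add1=6; issue ADD r0<-Add1  regs: r0:Add1,r1:Add2,r2:Mul2,r3:6,r4:Mul1,r5:2

STATUS = TAG Add1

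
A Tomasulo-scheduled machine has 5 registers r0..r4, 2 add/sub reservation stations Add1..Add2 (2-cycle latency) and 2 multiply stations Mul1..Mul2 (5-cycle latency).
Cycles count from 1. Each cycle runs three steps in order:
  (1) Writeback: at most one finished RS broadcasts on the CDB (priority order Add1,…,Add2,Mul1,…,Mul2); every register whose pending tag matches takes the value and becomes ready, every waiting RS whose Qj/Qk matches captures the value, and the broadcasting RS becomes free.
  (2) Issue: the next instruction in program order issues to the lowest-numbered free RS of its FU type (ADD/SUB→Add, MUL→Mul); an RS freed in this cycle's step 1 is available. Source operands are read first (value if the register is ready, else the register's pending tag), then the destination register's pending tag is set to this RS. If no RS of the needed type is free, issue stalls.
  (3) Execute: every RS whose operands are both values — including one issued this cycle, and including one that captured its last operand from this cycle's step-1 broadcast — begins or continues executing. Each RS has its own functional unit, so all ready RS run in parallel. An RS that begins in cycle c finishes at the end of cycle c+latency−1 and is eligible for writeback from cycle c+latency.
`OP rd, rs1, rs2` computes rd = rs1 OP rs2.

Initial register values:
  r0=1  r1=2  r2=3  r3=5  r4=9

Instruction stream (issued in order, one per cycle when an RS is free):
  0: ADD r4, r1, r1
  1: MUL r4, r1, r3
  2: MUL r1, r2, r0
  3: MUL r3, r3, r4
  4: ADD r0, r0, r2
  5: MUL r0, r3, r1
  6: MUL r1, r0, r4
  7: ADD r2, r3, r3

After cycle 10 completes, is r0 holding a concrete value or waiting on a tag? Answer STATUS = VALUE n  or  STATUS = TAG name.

  c1: issue ADD r4<-Add1  regs: r0:1,r1:2,r2:3,r3:5,r4:Add1
  c2: issue MUL r4<-Mul1  regs: r0:1,r1:2,r2:3,r3:5,r4:Mul1
  c3: CDB Add1=4; issue MUL r1<-Mul2  regs: r0:1,r1:Mul2,r2:3,r3:5,r4:Mul1
  c4: stall  regs: r0:1,r1:Mul2,r2:3,r3:5,r4:Mul1
  c5: stall  regs: r0:1,r1:Mul2,r2:3,r3:5,r4:Mul1
  c6: stall  regs: r0:1,r1:Mul2,r2:3,r3:5,r4:Mul1
  c7: CDB Mul1=10; issue MUL r3<-Mul1  regs: r0:1,r1:Mul2,r2:3,r3:Mul1,r4:10
  c8: CDB Mul2=3; issue ADD r0<-Add1  regs: r0:Add1,r1:3,r2:3,r3:Mul1,r4:10
  c9: issue MUL r0<-Mul2  regs: r0:Mul2,r1:3,r2:3,r3:Mul1,r4:10
  c10: CDB Add1=4; stall  regs: r0:Mul2,r1:3,r2:3,r3:Mul1,r4:10

STATUS = TAG Mul2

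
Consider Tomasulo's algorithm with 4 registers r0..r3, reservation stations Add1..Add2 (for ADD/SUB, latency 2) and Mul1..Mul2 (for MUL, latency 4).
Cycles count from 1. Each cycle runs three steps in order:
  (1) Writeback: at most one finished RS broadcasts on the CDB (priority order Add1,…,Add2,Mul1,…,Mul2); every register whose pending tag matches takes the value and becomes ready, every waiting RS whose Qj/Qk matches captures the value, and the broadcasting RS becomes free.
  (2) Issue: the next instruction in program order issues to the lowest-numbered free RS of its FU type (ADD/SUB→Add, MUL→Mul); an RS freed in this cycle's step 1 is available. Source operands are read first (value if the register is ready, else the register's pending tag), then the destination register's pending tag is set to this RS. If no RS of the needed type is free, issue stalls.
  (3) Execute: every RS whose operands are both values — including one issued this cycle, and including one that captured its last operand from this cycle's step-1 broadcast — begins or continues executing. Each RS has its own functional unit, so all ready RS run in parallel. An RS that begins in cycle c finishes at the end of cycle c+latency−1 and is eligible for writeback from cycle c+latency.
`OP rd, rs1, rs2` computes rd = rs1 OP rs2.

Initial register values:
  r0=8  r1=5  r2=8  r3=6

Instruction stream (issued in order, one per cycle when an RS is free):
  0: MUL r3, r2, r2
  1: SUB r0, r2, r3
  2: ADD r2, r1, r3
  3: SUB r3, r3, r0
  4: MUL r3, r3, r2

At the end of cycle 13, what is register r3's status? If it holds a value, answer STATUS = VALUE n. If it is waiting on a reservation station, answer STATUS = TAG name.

STATUS = VALUE 8280

  c1: issue MUL r3<-Mul1  regs: r0:8,r1:5,r2:8,r3:Mul1
  c2: issue SUB r0<-Add1  regs: r0:Add1,r1:5,r2:8,r3:Mul1
  c3: issue ADD r2<-Add2  regs: r0:Add1,r1:5,r2:Add2,r3:Mul1
  c4: stall  regs: r0:Add1,r1:5,r2:Add2,r3:Mul1
  c5: CDB Mul1=64; stall  regs: r0:Add1,r1:5,r2:Add2,r3:64
  c6: stall  regs: r0:Add1,r1:5,r2:Add2,r3:64
  c7: CDB Add1=-56; issue SUB r3<-Add1  regs: r0:-56,r1:5,r2:Add2,r3:Add1
  c8: CDB Add2=69; issue MUL r3<-Mul1  regs: r0:-56,r1:5,r2:69,r3:Mul1
  c9: CDB Add1=120  regs: r0:-56,r1:5,r2:69,r3:Mul1
  c10: -  regs: r0:-56,r1:5,r2:69,r3:Mul1
  c11: -  regs: r0:-56,r1:5,r2:69,r3:Mul1
  c12: -  regs: r0:-56,r1:5,r2:69,r3:Mul1
  c13: CDB Mul1=8280  regs: r0:-56,r1:5,r2:69,r3:8280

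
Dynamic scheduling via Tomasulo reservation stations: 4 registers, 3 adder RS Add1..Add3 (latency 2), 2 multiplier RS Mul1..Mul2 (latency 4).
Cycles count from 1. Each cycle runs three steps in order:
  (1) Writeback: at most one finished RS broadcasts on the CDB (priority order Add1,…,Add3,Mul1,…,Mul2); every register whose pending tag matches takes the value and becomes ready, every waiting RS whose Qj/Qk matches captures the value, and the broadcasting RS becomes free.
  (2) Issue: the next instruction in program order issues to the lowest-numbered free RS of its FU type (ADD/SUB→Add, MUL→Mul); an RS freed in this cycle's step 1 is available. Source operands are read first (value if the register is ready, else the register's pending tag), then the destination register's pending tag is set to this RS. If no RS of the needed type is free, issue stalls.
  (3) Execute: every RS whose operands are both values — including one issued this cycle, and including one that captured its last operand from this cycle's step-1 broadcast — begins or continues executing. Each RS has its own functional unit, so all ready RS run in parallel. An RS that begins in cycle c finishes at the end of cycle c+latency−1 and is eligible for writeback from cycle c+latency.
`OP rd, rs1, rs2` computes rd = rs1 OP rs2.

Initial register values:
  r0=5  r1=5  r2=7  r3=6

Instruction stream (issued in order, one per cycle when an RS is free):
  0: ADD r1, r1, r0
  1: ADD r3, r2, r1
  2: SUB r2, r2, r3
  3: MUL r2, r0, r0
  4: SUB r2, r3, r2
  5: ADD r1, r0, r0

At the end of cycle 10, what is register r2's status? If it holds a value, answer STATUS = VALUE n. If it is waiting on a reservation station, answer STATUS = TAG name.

  c1: issue ADD r1<-Add1  regs: r0:5,r1:Add1,r2:7,r3:6
  c2: issue ADD r3<-Add2  regs: r0:5,r1:Add1,r2:7,r3:Add2
  c3: CDB Add1=10; issue SUB r2<-Add1  regs: r0:5,r1:10,r2:Add1,r3:Add2
  c4: issue MUL r2<-Mul1  regs: r0:5,r1:10,r2:Mul1,r3:Add2
  c5: CDB Add2=17; issue SUB r2<-Add2  regs: r0:5,r1:10,r2:Add2,r3:17
  c6: issue ADD r1<-Add3  regs: r0:5,r1:Add3,r2:Add2,r3:17
  c7: CDB Add1=-10  regs: r0:5,r1:Add3,r2:Add2,r3:17
  c8: CDB Add3=10  regs: r0:5,r1:10,r2:Add2,r3:17
  c9: CDB Mul1=25  regs: r0:5,r1:10,r2:Add2,r3:17
  c10: -  regs: r0:5,r1:10,r2:Add2,r3:17

STATUS = TAG Add2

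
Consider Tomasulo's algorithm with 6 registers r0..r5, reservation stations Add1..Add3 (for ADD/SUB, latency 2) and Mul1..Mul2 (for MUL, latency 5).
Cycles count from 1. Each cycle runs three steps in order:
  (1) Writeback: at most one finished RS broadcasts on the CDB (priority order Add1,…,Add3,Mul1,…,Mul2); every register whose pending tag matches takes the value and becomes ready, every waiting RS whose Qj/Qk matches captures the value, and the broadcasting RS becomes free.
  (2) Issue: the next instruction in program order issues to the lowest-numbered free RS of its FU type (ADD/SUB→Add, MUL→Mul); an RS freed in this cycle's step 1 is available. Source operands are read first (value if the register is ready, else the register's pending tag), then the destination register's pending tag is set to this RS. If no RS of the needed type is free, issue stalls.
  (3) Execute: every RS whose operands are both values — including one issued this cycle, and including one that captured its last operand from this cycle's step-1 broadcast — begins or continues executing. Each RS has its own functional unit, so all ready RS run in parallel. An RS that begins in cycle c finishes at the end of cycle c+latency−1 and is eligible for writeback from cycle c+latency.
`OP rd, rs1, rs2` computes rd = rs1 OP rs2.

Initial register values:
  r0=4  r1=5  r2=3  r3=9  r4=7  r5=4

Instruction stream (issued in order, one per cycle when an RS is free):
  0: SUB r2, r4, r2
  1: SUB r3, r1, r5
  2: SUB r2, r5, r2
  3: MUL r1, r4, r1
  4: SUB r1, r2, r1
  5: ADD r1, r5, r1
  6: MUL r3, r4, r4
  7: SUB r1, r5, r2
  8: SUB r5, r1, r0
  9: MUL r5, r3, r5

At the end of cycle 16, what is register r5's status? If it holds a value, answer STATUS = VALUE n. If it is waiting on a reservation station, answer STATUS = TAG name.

STATUS = TAG Mul1

c1: issue SUB r2<-Add1 | r0:4,r1:5,r2:Add1,r3:9,r4:7,r5:4
c2: issue SUB r3<-Add2 | r0:4,r1:5,r2:Add1,r3:Add2,r4:7,r5:4
c3: CDB Add1=4; issue SUB r2<-Add1 | r0:4,r1:5,r2:Add1,r3:Add2,r4:7,r5:4
c4: CDB Add2=1; issue MUL r1<-Mul1 | r0:4,r1:Mul1,r2:Add1,r3:1,r4:7,r5:4
c5: CDB Add1=0; issue SUB r1<-Add1 | r0:4,r1:Add1,r2:0,r3:1,r4:7,r5:4
c6: issue ADD r1<-Add2 | r0:4,r1:Add2,r2:0,r3:1,r4:7,r5:4
c7: issue MUL r3<-Mul2 | r0:4,r1:Add2,r2:0,r3:Mul2,r4:7,r5:4
c8: issue SUB r1<-Add3 | r0:4,r1:Add3,r2:0,r3:Mul2,r4:7,r5:4
c9: CDB Mul1=35; stall | r0:4,r1:Add3,r2:0,r3:Mul2,r4:7,r5:4
c10: CDB Add3=4; issue SUB r5<-Add3 | r0:4,r1:4,r2:0,r3:Mul2,r4:7,r5:Add3
c11: CDB Add1=-35; issue MUL r5<-Mul1 | r0:4,r1:4,r2:0,r3:Mul2,r4:7,r5:Mul1
c12: CDB Add3=0 | r0:4,r1:4,r2:0,r3:Mul2,r4:7,r5:Mul1
c13: CDB Add2=-31 | r0:4,r1:4,r2:0,r3:Mul2,r4:7,r5:Mul1
c14: CDB Mul2=49 | r0:4,r1:4,r2:0,r3:49,r4:7,r5:Mul1
c15: - | r0:4,r1:4,r2:0,r3:49,r4:7,r5:Mul1
c16: - | r0:4,r1:4,r2:0,r3:49,r4:7,r5:Mul1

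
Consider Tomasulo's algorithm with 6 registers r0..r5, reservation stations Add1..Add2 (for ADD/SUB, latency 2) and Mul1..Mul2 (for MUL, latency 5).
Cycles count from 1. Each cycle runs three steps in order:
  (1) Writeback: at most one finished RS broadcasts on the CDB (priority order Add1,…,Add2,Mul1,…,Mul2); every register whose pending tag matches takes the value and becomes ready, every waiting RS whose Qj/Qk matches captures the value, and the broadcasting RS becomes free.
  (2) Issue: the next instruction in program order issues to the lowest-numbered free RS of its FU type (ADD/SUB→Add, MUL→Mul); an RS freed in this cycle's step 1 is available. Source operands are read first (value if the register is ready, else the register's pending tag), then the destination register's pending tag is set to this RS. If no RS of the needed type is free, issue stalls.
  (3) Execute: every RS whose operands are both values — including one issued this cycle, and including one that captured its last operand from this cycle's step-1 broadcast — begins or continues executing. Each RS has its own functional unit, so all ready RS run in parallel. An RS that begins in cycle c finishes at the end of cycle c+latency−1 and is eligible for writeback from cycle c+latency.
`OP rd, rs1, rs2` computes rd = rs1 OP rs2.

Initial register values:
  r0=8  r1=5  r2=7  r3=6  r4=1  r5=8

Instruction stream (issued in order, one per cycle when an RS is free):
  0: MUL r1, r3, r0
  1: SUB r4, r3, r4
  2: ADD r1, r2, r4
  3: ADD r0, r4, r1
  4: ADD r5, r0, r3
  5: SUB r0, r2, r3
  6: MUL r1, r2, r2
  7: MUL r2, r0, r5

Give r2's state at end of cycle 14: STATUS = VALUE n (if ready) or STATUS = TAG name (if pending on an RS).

STATUS = TAG Mul2

cycle 1: issue MUL r1<-Mul1 // r0:8,r1:Mul1,r2:7,r3:6,r4:1,r5:8
cycle 2: issue SUB r4<-Add1 // r0:8,r1:Mul1,r2:7,r3:6,r4:Add1,r5:8
cycle 3: issue ADD r1<-Add2 // r0:8,r1:Add2,r2:7,r3:6,r4:Add1,r5:8
cycle 4: CDB Add1=5; issue ADD r0<-Add1 // r0:Add1,r1:Add2,r2:7,r3:6,r4:5,r5:8
cycle 5: stall // r0:Add1,r1:Add2,r2:7,r3:6,r4:5,r5:8
cycle 6: CDB Add2=12; issue ADD r5<-Add2 // r0:Add1,r1:12,r2:7,r3:6,r4:5,r5:Add2
cycle 7: CDB Mul1=48; stall // r0:Add1,r1:12,r2:7,r3:6,r4:5,r5:Add2
cycle 8: CDB Add1=17; issue SUB r0<-Add1 // r0:Add1,r1:12,r2:7,r3:6,r4:5,r5:Add2
cycle 9: issue MUL r1<-Mul1 // r0:Add1,r1:Mul1,r2:7,r3:6,r4:5,r5:Add2
cycle 10: CDB Add1=1; issue MUL r2<-Mul2 // r0:1,r1:Mul1,r2:Mul2,r3:6,r4:5,r5:Add2
cycle 11: CDB Add2=23 // r0:1,r1:Mul1,r2:Mul2,r3:6,r4:5,r5:23
cycle 12: - // r0:1,r1:Mul1,r2:Mul2,r3:6,r4:5,r5:23
cycle 13: - // r0:1,r1:Mul1,r2:Mul2,r3:6,r4:5,r5:23
cycle 14: CDB Mul1=49 // r0:1,r1:49,r2:Mul2,r3:6,r4:5,r5:23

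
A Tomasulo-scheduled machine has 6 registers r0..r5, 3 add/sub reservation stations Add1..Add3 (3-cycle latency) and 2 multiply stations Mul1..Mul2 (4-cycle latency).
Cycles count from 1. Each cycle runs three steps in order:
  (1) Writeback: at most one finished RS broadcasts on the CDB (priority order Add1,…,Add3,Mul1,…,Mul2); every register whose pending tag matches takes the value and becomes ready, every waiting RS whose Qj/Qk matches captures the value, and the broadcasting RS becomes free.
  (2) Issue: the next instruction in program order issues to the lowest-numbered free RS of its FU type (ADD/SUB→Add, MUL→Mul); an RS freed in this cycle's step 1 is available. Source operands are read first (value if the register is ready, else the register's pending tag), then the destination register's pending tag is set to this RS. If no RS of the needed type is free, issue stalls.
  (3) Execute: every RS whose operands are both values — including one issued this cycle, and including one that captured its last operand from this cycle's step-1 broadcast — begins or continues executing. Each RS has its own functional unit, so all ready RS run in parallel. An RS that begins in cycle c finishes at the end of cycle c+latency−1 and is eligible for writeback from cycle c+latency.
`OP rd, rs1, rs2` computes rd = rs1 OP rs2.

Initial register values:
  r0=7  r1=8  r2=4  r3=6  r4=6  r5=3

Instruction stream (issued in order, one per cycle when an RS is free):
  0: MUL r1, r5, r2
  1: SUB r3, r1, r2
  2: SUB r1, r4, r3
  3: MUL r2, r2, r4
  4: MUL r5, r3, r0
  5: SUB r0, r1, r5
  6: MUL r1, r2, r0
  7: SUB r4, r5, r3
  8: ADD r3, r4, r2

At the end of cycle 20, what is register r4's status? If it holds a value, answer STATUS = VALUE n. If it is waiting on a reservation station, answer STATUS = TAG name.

STATUS = VALUE 48

  c1: issue MUL r1<-Mul1  regs: r0:7,r1:Mul1,r2:4,r3:6,r4:6,r5:3
  c2: issue SUB r3<-Add1  regs: r0:7,r1:Mul1,r2:4,r3:Add1,r4:6,r5:3
  c3: issue SUB r1<-Add2  regs: r0:7,r1:Add2,r2:4,r3:Add1,r4:6,r5:3
  c4: issue MUL r2<-Mul2  regs: r0:7,r1:Add2,r2:Mul2,r3:Add1,r4:6,r5:3
  c5: CDB Mul1=12; issue MUL r5<-Mul1  regs: r0:7,r1:Add2,r2:Mul2,r3:Add1,r4:6,r5:Mul1
  c6: issue SUB r0<-Add3  regs: r0:Add3,r1:Add2,r2:Mul2,r3:Add1,r4:6,r5:Mul1
  c7: stall  regs: r0:Add3,r1:Add2,r2:Mul2,r3:Add1,r4:6,r5:Mul1
  c8: CDB Add1=8; stall  regs: r0:Add3,r1:Add2,r2:Mul2,r3:8,r4:6,r5:Mul1
  c9: CDB Mul2=24; issue MUL r1<-Mul2  regs: r0:Add3,r1:Mul2,r2:24,r3:8,r4:6,r5:Mul1
  c10: issue SUB r4<-Add1  regs: r0:Add3,r1:Mul2,r2:24,r3:8,r4:Add1,r5:Mul1
  c11: CDB Add2=-2; issue ADD r3<-Add2  regs: r0:Add3,r1:Mul2,r2:24,r3:Add2,r4:Add1,r5:Mul1
  c12: CDB Mul1=56  regs: r0:Add3,r1:Mul2,r2:24,r3:Add2,r4:Add1,r5:56
  c13: -  regs: r0:Add3,r1:Mul2,r2:24,r3:Add2,r4:Add1,r5:56
  c14: -  regs: r0:Add3,r1:Mul2,r2:24,r3:Add2,r4:Add1,r5:56
  c15: CDB Add1=48  regs: r0:Add3,r1:Mul2,r2:24,r3:Add2,r4:48,r5:56
  c16: CDB Add3=-58  regs: r0:-58,r1:Mul2,r2:24,r3:Add2,r4:48,r5:56
  c17: -  regs: r0:-58,r1:Mul2,r2:24,r3:Add2,r4:48,r5:56
  c18: CDB Add2=72  regs: r0:-58,r1:Mul2,r2:24,r3:72,r4:48,r5:56
  c19: -  regs: r0:-58,r1:Mul2,r2:24,r3:72,r4:48,r5:56
  c20: CDB Mul2=-1392  regs: r0:-58,r1:-1392,r2:24,r3:72,r4:48,r5:56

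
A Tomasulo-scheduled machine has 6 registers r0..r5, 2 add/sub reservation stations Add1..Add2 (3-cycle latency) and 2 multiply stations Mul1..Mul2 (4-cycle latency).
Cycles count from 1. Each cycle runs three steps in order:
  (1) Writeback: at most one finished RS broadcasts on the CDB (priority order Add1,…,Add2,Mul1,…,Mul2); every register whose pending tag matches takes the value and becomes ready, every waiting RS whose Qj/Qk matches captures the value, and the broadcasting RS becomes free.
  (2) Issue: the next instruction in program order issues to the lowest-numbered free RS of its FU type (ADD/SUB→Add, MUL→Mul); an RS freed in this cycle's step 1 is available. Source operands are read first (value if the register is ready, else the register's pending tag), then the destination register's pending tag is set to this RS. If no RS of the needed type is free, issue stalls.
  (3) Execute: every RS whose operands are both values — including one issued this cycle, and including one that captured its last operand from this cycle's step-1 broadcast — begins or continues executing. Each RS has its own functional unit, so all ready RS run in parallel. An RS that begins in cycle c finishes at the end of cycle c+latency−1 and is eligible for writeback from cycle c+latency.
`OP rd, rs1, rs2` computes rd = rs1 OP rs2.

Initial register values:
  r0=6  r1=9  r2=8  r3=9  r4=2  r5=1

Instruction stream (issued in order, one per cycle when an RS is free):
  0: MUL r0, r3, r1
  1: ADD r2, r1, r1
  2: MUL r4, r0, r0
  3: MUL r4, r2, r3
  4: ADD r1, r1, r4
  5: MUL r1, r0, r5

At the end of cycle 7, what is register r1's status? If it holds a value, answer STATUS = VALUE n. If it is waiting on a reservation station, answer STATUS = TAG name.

  c1: issue MUL r0<-Mul1  regs: r0:Mul1,r1:9,r2:8,r3:9,r4:2,r5:1
  c2: issue ADD r2<-Add1  regs: r0:Mul1,r1:9,r2:Add1,r3:9,r4:2,r5:1
  c3: issue MUL r4<-Mul2  regs: r0:Mul1,r1:9,r2:Add1,r3:9,r4:Mul2,r5:1
  c4: stall  regs: r0:Mul1,r1:9,r2:Add1,r3:9,r4:Mul2,r5:1
  c5: CDB Add1=18; stall  regs: r0:Mul1,r1:9,r2:18,r3:9,r4:Mul2,r5:1
  c6: CDB Mul1=81; issue MUL r4<-Mul1  regs: r0:81,r1:9,r2:18,r3:9,r4:Mul1,r5:1
  c7: issue ADD r1<-Add1  regs: r0:81,r1:Add1,r2:18,r3:9,r4:Mul1,r5:1

STATUS = TAG Add1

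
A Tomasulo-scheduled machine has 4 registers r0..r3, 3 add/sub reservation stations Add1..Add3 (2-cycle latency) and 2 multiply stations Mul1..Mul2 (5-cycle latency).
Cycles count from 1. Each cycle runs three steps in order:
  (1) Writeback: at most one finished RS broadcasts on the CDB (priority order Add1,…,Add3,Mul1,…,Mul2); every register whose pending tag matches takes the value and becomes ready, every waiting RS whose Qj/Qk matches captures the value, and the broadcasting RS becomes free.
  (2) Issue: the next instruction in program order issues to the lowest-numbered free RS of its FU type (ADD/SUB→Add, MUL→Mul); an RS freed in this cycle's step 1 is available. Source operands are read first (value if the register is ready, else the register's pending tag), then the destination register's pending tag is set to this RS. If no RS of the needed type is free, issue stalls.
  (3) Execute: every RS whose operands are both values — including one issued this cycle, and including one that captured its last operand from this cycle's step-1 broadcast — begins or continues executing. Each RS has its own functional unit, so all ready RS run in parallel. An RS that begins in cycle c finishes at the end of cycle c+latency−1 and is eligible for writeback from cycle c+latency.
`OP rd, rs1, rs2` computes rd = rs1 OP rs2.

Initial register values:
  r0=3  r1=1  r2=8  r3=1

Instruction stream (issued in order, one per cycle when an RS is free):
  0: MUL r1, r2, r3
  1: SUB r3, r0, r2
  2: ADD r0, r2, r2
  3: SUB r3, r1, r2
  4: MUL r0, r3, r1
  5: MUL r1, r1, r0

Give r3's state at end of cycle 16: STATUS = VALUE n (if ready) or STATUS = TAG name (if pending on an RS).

  c1: issue MUL r1<-Mul1  regs: r0:3,r1:Mul1,r2:8,r3:1
  c2: issue SUB r3<-Add1  regs: r0:3,r1:Mul1,r2:8,r3:Add1
  c3: issue ADD r0<-Add2  regs: r0:Add2,r1:Mul1,r2:8,r3:Add1
  c4: CDB Add1=-5; issue SUB r3<-Add1  regs: r0:Add2,r1:Mul1,r2:8,r3:Add1
  c5: CDB Add2=16; issue MUL r0<-Mul2  regs: r0:Mul2,r1:Mul1,r2:8,r3:Add1
  c6: CDB Mul1=8; issue MUL r1<-Mul1  regs: r0:Mul2,r1:Mul1,r2:8,r3:Add1
  c7: -  regs: r0:Mul2,r1:Mul1,r2:8,r3:Add1
  c8: CDB Add1=0  regs: r0:Mul2,r1:Mul1,r2:8,r3:0
  c9: -  regs: r0:Mul2,r1:Mul1,r2:8,r3:0
  c10: -  regs: r0:Mul2,r1:Mul1,r2:8,r3:0
  c11: -  regs: r0:Mul2,r1:Mul1,r2:8,r3:0
  c12: -  regs: r0:Mul2,r1:Mul1,r2:8,r3:0
  c13: CDB Mul2=0  regs: r0:0,r1:Mul1,r2:8,r3:0
  c14: -  regs: r0:0,r1:Mul1,r2:8,r3:0
  c15: -  regs: r0:0,r1:Mul1,r2:8,r3:0
  c16: -  regs: r0:0,r1:Mul1,r2:8,r3:0

STATUS = VALUE 0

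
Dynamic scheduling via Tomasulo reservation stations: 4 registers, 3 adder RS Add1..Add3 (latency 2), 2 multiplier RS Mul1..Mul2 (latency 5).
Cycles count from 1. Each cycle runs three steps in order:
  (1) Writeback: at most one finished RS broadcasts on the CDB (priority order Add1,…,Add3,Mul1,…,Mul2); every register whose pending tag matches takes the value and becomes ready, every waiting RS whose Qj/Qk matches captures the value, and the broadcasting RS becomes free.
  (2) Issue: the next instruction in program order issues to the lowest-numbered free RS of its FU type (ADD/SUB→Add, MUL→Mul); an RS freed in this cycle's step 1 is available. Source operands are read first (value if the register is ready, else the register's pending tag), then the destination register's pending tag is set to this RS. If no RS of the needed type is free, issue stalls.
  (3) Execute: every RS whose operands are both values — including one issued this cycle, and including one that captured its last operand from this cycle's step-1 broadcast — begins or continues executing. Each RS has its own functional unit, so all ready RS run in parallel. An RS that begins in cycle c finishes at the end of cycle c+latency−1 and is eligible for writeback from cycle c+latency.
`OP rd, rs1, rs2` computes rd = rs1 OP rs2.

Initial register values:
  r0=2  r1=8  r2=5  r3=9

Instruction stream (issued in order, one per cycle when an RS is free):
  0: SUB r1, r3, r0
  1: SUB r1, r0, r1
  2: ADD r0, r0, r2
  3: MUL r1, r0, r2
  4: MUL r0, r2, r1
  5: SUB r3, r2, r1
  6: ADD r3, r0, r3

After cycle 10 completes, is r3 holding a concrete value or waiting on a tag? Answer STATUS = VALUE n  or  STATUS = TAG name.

  c1: issue SUB r1<-Add1  regs: r0:2,r1:Add1,r2:5,r3:9
  c2: issue SUB r1<-Add2  regs: r0:2,r1:Add2,r2:5,r3:9
  c3: CDB Add1=7; issue ADD r0<-Add1  regs: r0:Add1,r1:Add2,r2:5,r3:9
  c4: issue MUL r1<-Mul1  regs: r0:Add1,r1:Mul1,r2:5,r3:9
  c5: CDB Add1=7; issue MUL r0<-Mul2  regs: r0:Mul2,r1:Mul1,r2:5,r3:9
  c6: CDB Add2=-5; issue SUB r3<-Add1  regs: r0:Mul2,r1:Mul1,r2:5,r3:Add1
  c7: issue ADD r3<-Add2  regs: r0:Mul2,r1:Mul1,r2:5,r3:Add2
  c8: -  regs: r0:Mul2,r1:Mul1,r2:5,r3:Add2
  c9: -  regs: r0:Mul2,r1:Mul1,r2:5,r3:Add2
  c10: CDB Mul1=35  regs: r0:Mul2,r1:35,r2:5,r3:Add2

STATUS = TAG Add2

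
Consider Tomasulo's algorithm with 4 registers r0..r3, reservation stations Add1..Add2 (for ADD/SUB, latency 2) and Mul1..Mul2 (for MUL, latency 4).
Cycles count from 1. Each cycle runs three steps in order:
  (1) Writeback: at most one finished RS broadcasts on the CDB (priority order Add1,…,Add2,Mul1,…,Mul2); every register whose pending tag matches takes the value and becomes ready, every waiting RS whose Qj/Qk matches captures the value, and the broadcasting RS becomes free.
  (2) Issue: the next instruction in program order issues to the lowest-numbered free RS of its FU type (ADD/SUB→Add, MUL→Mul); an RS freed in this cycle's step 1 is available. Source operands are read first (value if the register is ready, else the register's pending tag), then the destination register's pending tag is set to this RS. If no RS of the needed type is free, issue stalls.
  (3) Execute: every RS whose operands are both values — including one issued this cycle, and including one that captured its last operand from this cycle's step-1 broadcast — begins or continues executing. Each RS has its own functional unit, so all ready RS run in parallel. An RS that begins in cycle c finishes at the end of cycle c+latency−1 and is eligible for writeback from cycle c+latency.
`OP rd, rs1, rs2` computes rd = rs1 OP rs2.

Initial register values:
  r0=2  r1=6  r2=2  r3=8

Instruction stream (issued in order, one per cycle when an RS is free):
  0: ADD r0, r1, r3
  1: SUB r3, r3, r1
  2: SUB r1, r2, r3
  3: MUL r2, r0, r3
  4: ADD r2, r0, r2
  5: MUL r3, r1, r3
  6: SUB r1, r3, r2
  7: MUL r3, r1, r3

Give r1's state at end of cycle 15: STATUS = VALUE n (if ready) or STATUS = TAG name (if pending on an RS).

  c1: issue ADD r0<-Add1  regs: r0:Add1,r1:6,r2:2,r3:8
  c2: issue SUB r3<-Add2  regs: r0:Add1,r1:6,r2:2,r3:Add2
  c3: CDB Add1=14; issue SUB r1<-Add1  regs: r0:14,r1:Add1,r2:2,r3:Add2
  c4: CDB Add2=2; issue MUL r2<-Mul1  regs: r0:14,r1:Add1,r2:Mul1,r3:2
  c5: issue ADD r2<-Add2  regs: r0:14,r1:Add1,r2:Add2,r3:2
  c6: CDB Add1=0; issue MUL r3<-Mul2  regs: r0:14,r1:0,r2:Add2,r3:Mul2
  c7: issue SUB r1<-Add1  regs: r0:14,r1:Add1,r2:Add2,r3:Mul2
  c8: CDB Mul1=28; issue MUL r3<-Mul1  regs: r0:14,r1:Add1,r2:Add2,r3:Mul1
  c9: -  regs: r0:14,r1:Add1,r2:Add2,r3:Mul1
  c10: CDB Add2=42  regs: r0:14,r1:Add1,r2:42,r3:Mul1
  c11: CDB Mul2=0  regs: r0:14,r1:Add1,r2:42,r3:Mul1
  c12: -  regs: r0:14,r1:Add1,r2:42,r3:Mul1
  c13: CDB Add1=-42  regs: r0:14,r1:-42,r2:42,r3:Mul1
  c14: -  regs: r0:14,r1:-42,r2:42,r3:Mul1
  c15: -  regs: r0:14,r1:-42,r2:42,r3:Mul1

STATUS = VALUE -42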